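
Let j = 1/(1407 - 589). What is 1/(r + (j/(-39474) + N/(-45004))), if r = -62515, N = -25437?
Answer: -181645887366/11355489979452005 ≈ -1.5996e-5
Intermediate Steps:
j = 1/818 ≈ 0.0012225
1/(r + (j/(-39474) + N/(-45004))) = 1/(-62515 + ((1/818)/(-39474) - 25437/(-45004))) = 1/(-62515 + ((1/818)*(-1/39474) - 25437*(-1/45004))) = 1/(-62515 + (-1/32289732 + 25437/45004)) = 1/(-62515 + 102669233485/181645887366) = 1/(-11355489979452005/181645887366) = -181645887366/11355489979452005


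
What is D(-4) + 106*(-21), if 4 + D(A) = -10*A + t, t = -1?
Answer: -2191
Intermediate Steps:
D(A) = -5 - 10*A (D(A) = -4 + (-10*A - 1) = -4 + (-1 - 10*A) = -5 - 10*A)
D(-4) + 106*(-21) = (-5 - 10*(-4)) + 106*(-21) = (-5 + 40) - 2226 = 35 - 2226 = -2191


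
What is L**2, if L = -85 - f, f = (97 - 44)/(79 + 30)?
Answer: 86825124/11881 ≈ 7307.9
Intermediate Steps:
f = 53/109 ≈ 0.48624
L = -9318/109 (L = -85 - 1*53/109 = -85 - 53/109 = -9318/109 ≈ -85.486)
L**2 = (-9318/109)**2 = 86825124/11881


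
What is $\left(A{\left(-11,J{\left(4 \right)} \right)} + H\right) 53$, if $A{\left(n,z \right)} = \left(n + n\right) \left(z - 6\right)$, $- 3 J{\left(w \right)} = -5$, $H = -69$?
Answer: $\frac{4187}{3} \approx 1395.7$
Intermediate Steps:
$J{\left(w \right)} = \frac{5}{3}$ ($J{\left(w \right)} = \left(- \frac{1}{3}\right) \left(-5\right) = \frac{5}{3}$)
$A{\left(n,z \right)} = 2 n \left(-6 + z\right)$
$\left(A{\left(-11,J{\left(4 \right)} \right)} + H\right) 53 = \left(2 \left(-11\right) \left(-6 + \frac{5}{3}\right) - 69\right) 53 = \left(2 \left(-11\right) \left(- \frac{13}{3}\right) - 69\right) 53 = \left(\frac{286}{3} - 69\right) 53 = \frac{79}{3} \cdot 53 = \frac{4187}{3}$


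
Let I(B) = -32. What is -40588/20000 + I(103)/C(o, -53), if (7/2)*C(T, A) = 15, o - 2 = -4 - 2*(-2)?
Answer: -142441/15000 ≈ -9.4961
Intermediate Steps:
o = 2 (o = 2 + (-4 - 2*(-2)) = 2 + (-4 + 4) = 2 + 0 = 2)
C(T, A) = 30/7 (C(T, A) = (2/7)*15 = 30/7)
-40588/20000 + I(103)/C(o, -53) = -40588/20000 - 32/30/7 = -40588*1/20000 - 32*7/30 = -10147/5000 - 112/15 = -142441/15000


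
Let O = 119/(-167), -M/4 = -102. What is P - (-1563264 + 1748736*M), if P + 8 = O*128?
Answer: -118890827576/167 ≈ -7.1192e+8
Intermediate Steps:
M = 408 (M = -4*(-102) = 408)
O = -119/167 (O = 119*(-1/167) = -119/167 ≈ -0.71257)
P = -16568/167 (P = -8 - 119/167*128 = -8 - 15232/167 = -16568/167 ≈ -99.210)
P - (-1563264 + 1748736*M) = -16568/167 - 26496/(1/(408*66 - 59)) = -16568/167 - 26496/(1/(26928 - 59)) = -16568/167 - 26496/(1/26869) = -16568/167 - 26496/1/26869 = -16568/167 - 26496*26869 = -16568/167 - 711921024 = -118890827576/167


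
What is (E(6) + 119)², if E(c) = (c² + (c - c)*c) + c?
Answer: 25921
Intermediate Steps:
E(c) = c + c² (E(c) = (c² + 0*c) + c = (c² + 0) + c = c² + c = c + c²)
(E(6) + 119)² = (6*(1 + 6) + 119)² = (6*7 + 119)² = (42 + 119)² = 161² = 25921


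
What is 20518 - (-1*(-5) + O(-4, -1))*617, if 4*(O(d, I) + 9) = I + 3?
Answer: 45355/2 ≈ 22678.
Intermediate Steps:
O(d, I) = -33/4 + I/4 (O(d, I) = -9 + (I + 3)/4 = -9 + (3 + I)/4 = -9 + (¾ + I/4) = -33/4 + I/4)
20518 - (-1*(-5) + O(-4, -1))*617 = 20518 - (-1*(-5) + (-33/4 + (¼)*(-1)))*617 = 20518 - (5 + (-33/4 - ¼))*617 = 20518 - (5 - 17/2)*617 = 20518 - (-7)*617/2 = 20518 - 1*(-4319/2) = 20518 + 4319/2 = 45355/2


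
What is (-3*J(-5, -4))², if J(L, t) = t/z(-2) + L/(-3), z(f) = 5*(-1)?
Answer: 1369/25 ≈ 54.760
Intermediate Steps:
z(f) = -5
J(L, t) = -L/3 - t/5 (J(L, t) = t/(-5) + L/(-3) = t*(-⅕) + L*(-⅓) = -t/5 - L/3 = -L/3 - t/5)
(-3*J(-5, -4))² = (-3*(-⅓*(-5) - ⅕*(-4)))² = (-3*(5/3 + ⅘))² = (-3*37/15)² = (-37/5)² = 1369/25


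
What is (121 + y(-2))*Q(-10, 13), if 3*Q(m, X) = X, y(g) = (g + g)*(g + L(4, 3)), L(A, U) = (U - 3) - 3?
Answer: 611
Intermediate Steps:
L(A, U) = -6 + U (L(A, U) = (-3 + U) - 3 = -6 + U)
y(g) = 2*g*(-3 + g) (y(g) = (g + g)*(g + (-6 + 3)) = (2*g)*(g - 3) = (2*g)*(-3 + g) = 2*g*(-3 + g))
Q(m, X) = X/3
(121 + y(-2))*Q(-10, 13) = (121 + 2*(-2)*(-3 - 2))*((⅓)*13) = (121 + 2*(-2)*(-5))*(13/3) = (121 + 20)*(13/3) = 141*(13/3) = 611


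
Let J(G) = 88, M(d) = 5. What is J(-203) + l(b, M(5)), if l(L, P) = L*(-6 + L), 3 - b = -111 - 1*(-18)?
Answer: 8728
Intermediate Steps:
b = 96 (b = 3 - (-111 - 1*(-18)) = 3 - (-111 + 18) = 3 - 1*(-93) = 3 + 93 = 96)
J(-203) + l(b, M(5)) = 88 + 96*(-6 + 96) = 88 + 96*90 = 88 + 8640 = 8728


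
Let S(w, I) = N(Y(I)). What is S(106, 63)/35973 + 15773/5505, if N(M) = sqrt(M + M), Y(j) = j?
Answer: 15773/5505 + sqrt(14)/11991 ≈ 2.8655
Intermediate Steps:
N(M) = sqrt(2)*sqrt(M) (N(M) = sqrt(2*M) = sqrt(2)*sqrt(M))
S(w, I) = sqrt(2)*sqrt(I)
S(106, 63)/35973 + 15773/5505 = (sqrt(2)*sqrt(63))/35973 + 15773/5505 = (sqrt(2)*(3*sqrt(7)))*(1/35973) + 15773*(1/5505) = (3*sqrt(14))*(1/35973) + 15773/5505 = sqrt(14)/11991 + 15773/5505 = 15773/5505 + sqrt(14)/11991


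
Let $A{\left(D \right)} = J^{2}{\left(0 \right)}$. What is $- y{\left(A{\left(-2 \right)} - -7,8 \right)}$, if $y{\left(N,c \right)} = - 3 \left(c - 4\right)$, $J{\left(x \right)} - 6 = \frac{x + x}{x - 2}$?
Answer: $12$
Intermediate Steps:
$J{\left(x \right)} = 6 + \frac{2 x}{-2 + x}$ ($J{\left(x \right)} = 6 + \frac{x + x}{x - 2} = 6 + \frac{2 x}{-2 + x}$)
$A{\left(D \right)} = 36$ ($A{\left(D \right)} = \left(\frac{4 \left(-3 + 2 \cdot 0\right)}{-2 + 0}\right)^{2} = \left(\frac{4 \left(-3 + 0\right)}{-2}\right)^{2} = \left(4 \left(- \frac{1}{2}\right) \left(-3\right)\right)^{2} = 6^{2} = 36$)
$y{\left(N,c \right)} = 12 - 3 c$ ($y{\left(N,c \right)} = - 3 \left(-4 + c\right) = 12 - 3 c$)
$- y{\left(A{\left(-2 \right)} - -7,8 \right)} = - (12 - 24) = \left(-1\right) \left(-12\right) = 12$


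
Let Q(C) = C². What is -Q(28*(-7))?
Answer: -38416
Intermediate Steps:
-Q(28*(-7)) = -(28*(-7))² = -1*(-196)² = -1*38416 = -38416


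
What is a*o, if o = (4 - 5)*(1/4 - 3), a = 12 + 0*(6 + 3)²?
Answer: 33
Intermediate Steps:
a = 12 (a = 12 + 0*9² = 12 + 0*81 = 12 + 0 = 12)
o = 11/4 (o = -(¼ - 3) = -1*(-11/4) = 11/4 ≈ 2.7500)
a*o = 12*(11/4) = 33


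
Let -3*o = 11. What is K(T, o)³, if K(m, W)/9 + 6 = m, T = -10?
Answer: -2985984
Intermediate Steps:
o = -11/3 (o = -⅓*11 = -11/3 ≈ -3.6667)
K(m, W) = -54 + 9*m
K(T, o)³ = (-54 + 9*(-10))³ = (-54 - 90)³ = (-144)³ = -2985984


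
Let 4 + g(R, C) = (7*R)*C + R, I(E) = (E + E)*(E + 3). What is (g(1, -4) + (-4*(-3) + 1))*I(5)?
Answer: -1440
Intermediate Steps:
I(E) = 2*E*(3 + E) (I(E) = (2*E)*(3 + E) = 2*E*(3 + E))
g(R, C) = -4 + R + 7*C*R (g(R, C) = -4 + ((7*R)*C + R) = -4 + (7*C*R + R) = -4 + (R + 7*C*R) = -4 + R + 7*C*R)
(g(1, -4) + (-4*(-3) + 1))*I(5) = ((-4 + 1 + 7*(-4)*1) + (-4*(-3) + 1))*(2*5*(3 + 5)) = ((-4 + 1 - 28) + (12 + 1))*(2*5*8) = (-31 + 13)*80 = -18*80 = -1440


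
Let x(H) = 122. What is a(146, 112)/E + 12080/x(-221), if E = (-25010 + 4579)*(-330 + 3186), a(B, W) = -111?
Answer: 117479886737/1186469032 ≈ 99.016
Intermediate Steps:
E = -58350936 (E = -20431*2856 = -58350936)
a(146, 112)/E + 12080/x(-221) = -111/(-58350936) + 12080/122 = -111*(-1/58350936) + 12080*(1/122) = 37/19450312 + 6040/61 = 117479886737/1186469032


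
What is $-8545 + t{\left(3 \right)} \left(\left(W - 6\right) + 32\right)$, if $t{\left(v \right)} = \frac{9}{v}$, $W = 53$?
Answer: $-8308$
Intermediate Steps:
$-8545 + t{\left(3 \right)} \left(\left(W - 6\right) + 32\right) = -8545 + \frac{9}{3} \left(\left(53 - 6\right) + 32\right) = -8545 + 9 \cdot \frac{1}{3} \left(47 + 32\right) = -8545 + 3 \cdot 79 = -8545 + 237 = -8308$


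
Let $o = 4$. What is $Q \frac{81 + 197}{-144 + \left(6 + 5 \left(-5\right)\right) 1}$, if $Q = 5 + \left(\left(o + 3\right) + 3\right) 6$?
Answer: $- \frac{18070}{163} \approx -110.86$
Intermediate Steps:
$Q = 65$ ($Q = 5 + \left(\left(4 + 3\right) + 3\right) 6 = 5 + \left(7 + 3\right) 6 = 5 + 10 \cdot 6 = 5 + 60 = 65$)
$Q \frac{81 + 197}{-144 + \left(6 + 5 \left(-5\right)\right) 1} = 65 \frac{81 + 197}{-144 + \left(6 + 5 \left(-5\right)\right) 1} = 65 \frac{278}{-144 + \left(6 - 25\right) 1} = 65 \frac{278}{-144 - 19} = 65 \frac{278}{-163} = 65 \cdot 278 \left(- \frac{1}{163}\right) = 65 \left(- \frac{278}{163}\right) = - \frac{18070}{163}$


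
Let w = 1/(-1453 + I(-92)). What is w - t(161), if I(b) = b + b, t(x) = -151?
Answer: 247186/1637 ≈ 151.00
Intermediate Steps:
I(b) = 2*b
w = -1/1637 (w = 1/(-1453 + 2*(-92)) = 1/(-1453 - 184) = 1/(-1637) = -1/1637 ≈ -0.00061087)
w - t(161) = -1/1637 - 1*(-151) = -1/1637 + 151 = 247186/1637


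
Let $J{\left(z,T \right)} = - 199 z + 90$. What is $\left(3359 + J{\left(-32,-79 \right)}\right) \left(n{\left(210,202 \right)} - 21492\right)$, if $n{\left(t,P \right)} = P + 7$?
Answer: $-208935211$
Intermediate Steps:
$J{\left(z,T \right)} = 90 - 199 z$
$n{\left(t,P \right)} = 7 + P$
$\left(3359 + J{\left(-32,-79 \right)}\right) \left(n{\left(210,202 \right)} - 21492\right) = \left(3359 + \left(90 - -6368\right)\right) \left(\left(7 + 202\right) - 21492\right) = \left(3359 + \left(90 + 6368\right)\right) \left(209 - 21492\right) = \left(3359 + 6458\right) \left(-21283\right) = 9817 \left(-21283\right) = -208935211$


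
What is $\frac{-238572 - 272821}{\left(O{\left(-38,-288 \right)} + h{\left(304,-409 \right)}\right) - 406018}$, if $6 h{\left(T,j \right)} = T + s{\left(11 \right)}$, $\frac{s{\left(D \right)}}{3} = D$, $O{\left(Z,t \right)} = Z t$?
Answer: $\frac{3068358}{2370107} \approx 1.2946$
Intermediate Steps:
$s{\left(D \right)} = 3 D$
$h{\left(T,j \right)} = \frac{11}{2} + \frac{T}{6}$ ($h{\left(T,j \right)} = \frac{T + 3 \cdot 11}{6} = \frac{T + 33}{6} = \frac{33 + T}{6} = \frac{11}{2} + \frac{T}{6}$)
$\frac{-238572 - 272821}{\left(O{\left(-38,-288 \right)} + h{\left(304,-409 \right)}\right) - 406018} = \frac{-238572 - 272821}{\left(\left(-38\right) \left(-288\right) + \left(\frac{11}{2} + \frac{1}{6} \cdot 304\right)\right) - 406018} = - \frac{511393}{\left(10944 + \left(\frac{11}{2} + \frac{152}{3}\right)\right) - 406018} = - \frac{511393}{\left(10944 + \frac{337}{6}\right) - 406018} = - \frac{511393}{\frac{66001}{6} - 406018} = - \frac{511393}{- \frac{2370107}{6}} = \left(-511393\right) \left(- \frac{6}{2370107}\right) = \frac{3068358}{2370107}$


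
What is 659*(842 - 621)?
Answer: 145639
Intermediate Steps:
659*(842 - 621) = 659*221 = 145639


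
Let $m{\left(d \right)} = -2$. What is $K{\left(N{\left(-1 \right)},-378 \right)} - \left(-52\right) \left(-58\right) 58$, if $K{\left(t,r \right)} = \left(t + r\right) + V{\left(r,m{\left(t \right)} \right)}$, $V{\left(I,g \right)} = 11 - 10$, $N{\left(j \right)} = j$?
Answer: $-175306$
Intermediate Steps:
$V{\left(I,g \right)} = 1$ ($V{\left(I,g \right)} = 11 - 10 = 1$)
$K{\left(t,r \right)} = 1 + r + t$ ($K{\left(t,r \right)} = \left(t + r\right) + 1 = \left(r + t\right) + 1 = 1 + r + t$)
$K{\left(N{\left(-1 \right)},-378 \right)} - \left(-52\right) \left(-58\right) 58 = \left(1 - 378 - 1\right) - \left(-52\right) \left(-58\right) 58 = -378 - 3016 \cdot 58 = -378 - 174928 = -175306$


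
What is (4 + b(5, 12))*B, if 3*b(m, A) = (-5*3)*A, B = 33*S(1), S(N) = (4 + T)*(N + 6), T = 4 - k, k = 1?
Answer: -90552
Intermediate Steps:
T = 3 (T = 4 - 1*1 = 4 - 1 = 3)
S(N) = 42 + 7*N (S(N) = (4 + 3)*(N + 6) = 7*(6 + N) = 42 + 7*N)
B = 1617 (B = 33*(42 + 7*1) = 33*(42 + 7) = 33*49 = 1617)
b(m, A) = -5*A (b(m, A) = ((-5*3)*A)/3 = (-15*A)/3 = -5*A)
(4 + b(5, 12))*B = (4 - 5*12)*1617 = (4 - 60)*1617 = -56*1617 = -90552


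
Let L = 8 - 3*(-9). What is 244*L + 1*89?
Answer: 8629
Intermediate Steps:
L = 35 (L = 8 + 27 = 35)
244*L + 1*89 = 244*35 + 1*89 = 8540 + 89 = 8629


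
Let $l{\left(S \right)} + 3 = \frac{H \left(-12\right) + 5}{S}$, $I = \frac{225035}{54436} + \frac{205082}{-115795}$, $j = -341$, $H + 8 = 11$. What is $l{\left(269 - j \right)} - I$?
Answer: $- \frac{416320992287}{76901682764} \approx -5.4137$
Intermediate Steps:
$H = 3$ ($H = -8 + 11 = 3$)
$I = \frac{14894084073}{6303416620}$ ($I = 225035 \cdot \frac{1}{54436} + 205082 \left(- \frac{1}{115795}\right) = \frac{225035}{54436} - \frac{205082}{115795} = \frac{14894084073}{6303416620} \approx 2.3629$)
$l{\left(S \right)} = -3 - \frac{31}{S}$ ($l{\left(S \right)} = -3 + \frac{3 \left(-12\right) + 5}{S} = -3 + \frac{-36 + 5}{S} = -3 - \frac{31}{S}$)
$l{\left(269 - j \right)} - I = \left(-3 - \frac{31}{269 - -341}\right) - \frac{14894084073}{6303416620} = \left(-3 - \frac{31}{269 + 341}\right) - \frac{14894084073}{6303416620} = \left(-3 - \frac{31}{610}\right) - \frac{14894084073}{6303416620} = - \frac{1861}{610} - \frac{14894084073}{6303416620} = - \frac{416320992287}{76901682764}$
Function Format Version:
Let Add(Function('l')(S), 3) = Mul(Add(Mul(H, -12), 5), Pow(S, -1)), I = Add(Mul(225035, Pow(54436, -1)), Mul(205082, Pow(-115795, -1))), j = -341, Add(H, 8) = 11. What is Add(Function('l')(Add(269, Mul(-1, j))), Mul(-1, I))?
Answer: Rational(-416320992287, 76901682764) ≈ -5.4137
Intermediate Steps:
H = 3 (H = Add(-8, 11) = 3)
I = Rational(14894084073, 6303416620) (I = Add(Mul(225035, Rational(1, 54436)), Mul(205082, Rational(-1, 115795))) = Add(Rational(225035, 54436), Rational(-205082, 115795)) = Rational(14894084073, 6303416620) ≈ 2.3629)
Function('l')(S) = Add(-3, Mul(-31, Pow(S, -1))) (Function('l')(S) = Add(-3, Mul(Add(Mul(3, -12), 5), Pow(S, -1))) = Add(-3, Mul(Add(-36, 5), Pow(S, -1))) = Add(-3, Mul(-31, Pow(S, -1))))
Add(Function('l')(Add(269, Mul(-1, j))), Mul(-1, I)) = Add(Add(-3, Mul(-31, Pow(Add(269, Mul(-1, -341)), -1))), Mul(-1, Rational(14894084073, 6303416620))) = Add(Add(-3, Mul(-31, Pow(Add(269, 341), -1))), Rational(-14894084073, 6303416620)) = Add(Add(-3, Mul(-31, Pow(610, -1))), Rational(-14894084073, 6303416620)) = Add(Add(-3, Mul(-31, Rational(1, 610))), Rational(-14894084073, 6303416620)) = Add(Add(-3, Rational(-31, 610)), Rational(-14894084073, 6303416620)) = Add(Rational(-1861, 610), Rational(-14894084073, 6303416620)) = Rational(-416320992287, 76901682764)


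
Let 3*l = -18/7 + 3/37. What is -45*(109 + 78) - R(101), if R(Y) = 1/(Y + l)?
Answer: -218319019/25944 ≈ -8415.0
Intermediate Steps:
l = -215/259 (l = (-18/7 + 3/37)/3 = (⅓)*(-645/259) = -215/259 ≈ -0.83012)
R(Y) = 1/(-215/259 + Y) (R(Y) = 1/(Y - 215/259) = 1/(-215/259 + Y))
-45*(109 + 78) - R(101) = -45*(109 + 78) - 259/(-215 + 259*101) = -45*187 - 259/(-215 + 26159) = -8415 - 259/25944 = -218319019/25944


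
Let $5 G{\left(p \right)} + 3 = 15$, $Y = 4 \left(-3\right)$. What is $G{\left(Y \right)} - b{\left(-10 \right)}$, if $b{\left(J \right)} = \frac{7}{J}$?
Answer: $\frac{31}{10} \approx 3.1$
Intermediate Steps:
$Y = -12$
$G{\left(p \right)} = \frac{12}{5}$ ($G{\left(p \right)} = - \frac{3}{5} + \frac{1}{5} \cdot 15 = - \frac{3}{5} + 3 = \frac{12}{5}$)
$G{\left(Y \right)} - b{\left(-10 \right)} = \frac{12}{5} - \frac{7}{-10} = \frac{12}{5} - 7 \left(- \frac{1}{10}\right) = \frac{12}{5} - - \frac{7}{10} = \frac{12}{5} + \frac{7}{10} = \frac{31}{10}$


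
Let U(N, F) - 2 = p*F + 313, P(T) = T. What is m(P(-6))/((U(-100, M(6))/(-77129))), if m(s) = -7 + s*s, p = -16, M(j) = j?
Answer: -2236741/219 ≈ -10213.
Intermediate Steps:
m(s) = -7 + s²
U(N, F) = 315 - 16*F (U(N, F) = 2 + (-16*F + 313) = 2 + (313 - 16*F) = 315 - 16*F)
m(P(-6))/((U(-100, M(6))/(-77129))) = (-7 + (-6)²)/(((315 - 16*6)/(-77129))) = (-7 + 36)/(((315 - 96)*(-1/77129))) = 29/((219*(-1/77129))) = 29/(-219/77129) = 29*(-77129/219) = -2236741/219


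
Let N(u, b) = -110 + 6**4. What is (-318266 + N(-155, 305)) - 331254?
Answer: -648334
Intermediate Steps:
N(u, b) = 1186 (N(u, b) = -110 + 1296 = 1186)
(-318266 + N(-155, 305)) - 331254 = (-318266 + 1186) - 331254 = -317080 - 331254 = -648334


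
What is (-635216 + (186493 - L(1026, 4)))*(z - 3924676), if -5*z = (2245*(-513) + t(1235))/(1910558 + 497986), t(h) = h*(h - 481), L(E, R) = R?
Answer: 4241706297595577915/2408544 ≈ 1.7611e+12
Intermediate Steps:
t(h) = h*(-481 + h)
z = 44099/2408544 (z = -(2245*(-513) + 1235*(-481 + 1235))/(5*(1910558 + 497986)) = -(-1151685 + 1235*754)/(5*2408544) = -(-1151685 + 931190)/(5*2408544) = -(-44099)/2408544 = -⅕*(-220495/2408544) = 44099/2408544 ≈ 0.018309)
(-635216 + (186493 - L(1026, 4)))*(z - 3924676) = (-635216 + (186493 - 1*4))*(44099/2408544 - 3924676) = (-635216 + (186493 - 4))*(-9452754787645/2408544) = (-635216 + 186489)*(-9452754787645/2408544) = -448727*(-9452754787645/2408544) = 4241706297595577915/2408544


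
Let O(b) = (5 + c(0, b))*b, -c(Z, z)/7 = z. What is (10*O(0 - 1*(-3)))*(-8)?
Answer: 3840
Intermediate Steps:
c(Z, z) = -7*z
O(b) = b*(5 - 7*b) (O(b) = (5 - 7*b)*b = b*(5 - 7*b))
(10*O(0 - 1*(-3)))*(-8) = (10*((0 - 1*(-3))*(5 - 7*(0 - 1*(-3)))))*(-8) = (10*((0 + 3)*(5 - 7*(0 + 3))))*(-8) = (10*(3*(5 - 7*3)))*(-8) = (10*(3*(5 - 21)))*(-8) = (10*(3*(-16)))*(-8) = (10*(-48))*(-8) = -480*(-8) = 3840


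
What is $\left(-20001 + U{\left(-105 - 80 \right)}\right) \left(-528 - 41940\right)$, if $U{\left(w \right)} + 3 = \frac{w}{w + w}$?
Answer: $849508638$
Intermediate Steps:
$U{\left(w \right)} = - \frac{5}{2}$ ($U{\left(w \right)} = -3 + \frac{w}{w + w} = -3 + \frac{w}{2 w} = -3 + \frac{1}{2 w} w = -3 + \frac{1}{2} = - \frac{5}{2}$)
$\left(-20001 + U{\left(-105 - 80 \right)}\right) \left(-528 - 41940\right) = \left(-20001 - \frac{5}{2}\right) \left(-528 - 41940\right) = \left(- \frac{40007}{2}\right) \left(-42468\right) = 849508638$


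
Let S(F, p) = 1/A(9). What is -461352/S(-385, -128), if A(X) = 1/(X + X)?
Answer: -76892/3 ≈ -25631.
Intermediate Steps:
A(X) = 1/(2*X)
S(F, p) = 18 (S(F, p) = 1/((½)/9) = 1/((½)*(⅑)) = 1/(1/18) = 18)
-461352/S(-385, -128) = -461352/18 = -461352*1/18 = -76892/3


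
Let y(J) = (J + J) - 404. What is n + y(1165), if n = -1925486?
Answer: -1923560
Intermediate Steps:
y(J) = -404 + 2*J (y(J) = 2*J - 404 = -404 + 2*J)
n + y(1165) = -1925486 + (-404 + 2*1165) = -1925486 + (-404 + 2330) = -1925486 + 1926 = -1923560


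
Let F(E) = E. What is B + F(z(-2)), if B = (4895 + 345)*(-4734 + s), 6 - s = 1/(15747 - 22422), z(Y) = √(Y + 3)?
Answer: -33074248817/1335 ≈ -2.4775e+7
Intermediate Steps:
z(Y) = √(3 + Y)
s = 40051/6675 (s = 6 - 1/(15747 - 22422) = 6 - 1/(-6675) = 6 - 1*(-1/6675) = 6 + 1/6675 = 40051/6675 ≈ 6.0002)
B = -33074250152/1335 (B = (4895 + 345)*(-4734 + 40051/6675) = 5240*(-31559399/6675) = -33074250152/1335 ≈ -2.4775e+7)
B + F(z(-2)) = -33074250152/1335 + √(3 - 2) = -33074250152/1335 + √1 = -33074250152/1335 + 1 = -33074248817/1335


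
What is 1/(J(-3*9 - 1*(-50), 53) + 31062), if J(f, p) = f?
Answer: 1/31085 ≈ 3.2170e-5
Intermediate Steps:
1/(J(-3*9 - 1*(-50), 53) + 31062) = 1/((-3*9 - 1*(-50)) + 31062) = 1/((-27 + 50) + 31062) = 1/(23 + 31062) = 1/31085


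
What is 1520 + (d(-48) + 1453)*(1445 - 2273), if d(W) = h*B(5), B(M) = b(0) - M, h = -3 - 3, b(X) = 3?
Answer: -1211500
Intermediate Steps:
h = -6
B(M) = 3 - M
d(W) = 12 (d(W) = -6*(3 - 1*5) = -6*(3 - 5) = -6*(-2) = 12)
1520 + (d(-48) + 1453)*(1445 - 2273) = 1520 + (12 + 1453)*(1445 - 2273) = 1520 + 1465*(-828) = 1520 - 1213020 = -1211500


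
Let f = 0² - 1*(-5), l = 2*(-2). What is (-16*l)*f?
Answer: 320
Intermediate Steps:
l = -4
f = 5 (f = 0 + 5 = 5)
(-16*l)*f = -16*(-4)*5 = 64*5 = 320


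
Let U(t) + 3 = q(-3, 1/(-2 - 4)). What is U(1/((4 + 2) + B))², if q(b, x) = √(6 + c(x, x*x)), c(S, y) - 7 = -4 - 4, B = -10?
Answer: (3 - √5)² ≈ 0.58359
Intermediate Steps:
c(S, y) = -1 (c(S, y) = 7 + (-4 - 4) = 7 - 8 = -1)
q(b, x) = √5 (q(b, x) = √(6 - 1) = √5)
U(t) = -3 + √5
U(1/((4 + 2) + B))² = (-3 + √5)²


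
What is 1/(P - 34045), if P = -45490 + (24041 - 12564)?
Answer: -1/68058 ≈ -1.4693e-5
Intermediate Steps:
P = -34013 (P = -45490 + 11477 = -34013)
1/(P - 34045) = 1/(-34013 - 34045) = 1/(-68058) = -1/68058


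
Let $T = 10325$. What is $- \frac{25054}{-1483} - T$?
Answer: $- \frac{15286921}{1483} \approx -10308.0$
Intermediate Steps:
$- \frac{25054}{-1483} - T = - \frac{25054}{-1483} - 10325 = \left(-25054\right) \left(- \frac{1}{1483}\right) - 10325 = \frac{25054}{1483} - 10325 = - \frac{15286921}{1483}$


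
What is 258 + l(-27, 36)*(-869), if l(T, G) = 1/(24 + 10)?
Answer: 7903/34 ≈ 232.44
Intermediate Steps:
l(T, G) = 1/34
258 + l(-27, 36)*(-869) = 258 + (1/34)*(-869) = 258 - 869/34 = 7903/34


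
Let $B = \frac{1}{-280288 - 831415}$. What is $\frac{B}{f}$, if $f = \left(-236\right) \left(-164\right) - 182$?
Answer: $- \frac{1}{42825022966} \approx -2.3351 \cdot 10^{-11}$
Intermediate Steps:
$B = - \frac{1}{1111703}$ ($B = \frac{1}{-1111703} = - \frac{1}{1111703} \approx -8.9952 \cdot 10^{-7}$)
$f = 38522$ ($f = 38704 - 182 = 38522$)
$\frac{B}{f} = - \frac{1}{1111703 \cdot 38522} = \left(- \frac{1}{1111703}\right) \frac{1}{38522} = - \frac{1}{42825022966}$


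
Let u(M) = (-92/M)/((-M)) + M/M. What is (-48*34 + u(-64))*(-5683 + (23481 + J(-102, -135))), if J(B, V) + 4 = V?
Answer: -29492666739/1024 ≈ -2.8801e+7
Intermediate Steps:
J(B, V) = -4 + V
u(M) = 1 + 92/M² (u(M) = (-92/M)*(-1/M) + 1 = 92/M² + 1 = 1 + 92/M²)
(-48*34 + u(-64))*(-5683 + (23481 + J(-102, -135))) = (-48*34 + (1 + 92/(-64)²))*(-5683 + (23481 + (-4 - 135))) = (-1632 + (1 + 92*(1/4096)))*(-5683 + (23481 - 139)) = (-1632 + (1 + 23/1024))*(-5683 + 23342) = (-1632 + 1047/1024)*17659 = -1670121/1024*17659 = -29492666739/1024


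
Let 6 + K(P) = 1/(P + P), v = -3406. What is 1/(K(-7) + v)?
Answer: -14/47769 ≈ -0.00029308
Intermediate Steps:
K(P) = -6 + 1/(2*P) (K(P) = -6 + 1/(P + P) = -6 + 1/(2*P))
1/(K(-7) + v) = 1/((-6 + (½)/(-7)) - 3406) = 1/((-6 + (½)*(-⅐)) - 3406) = 1/((-6 - 1/14) - 3406) = 1/(-85/14 - 3406) = 1/(-47769/14) = -14/47769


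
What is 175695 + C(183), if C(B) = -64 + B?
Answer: 175814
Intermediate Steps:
175695 + C(183) = 175695 + (-64 + 183) = 175695 + 119 = 175814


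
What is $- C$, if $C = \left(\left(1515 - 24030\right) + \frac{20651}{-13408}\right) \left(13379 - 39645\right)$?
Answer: $- \frac{3964875958543}{6704} \approx -5.9142 \cdot 10^{8}$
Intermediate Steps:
$C = \frac{3964875958543}{6704}$ ($C = \left(-22515 + 20651 \left(- \frac{1}{13408}\right)\right) \left(-26266\right) = \left(-22515 - \frac{20651}{13408}\right) \left(-26266\right) = \left(- \frac{301901771}{13408}\right) \left(-26266\right) = \frac{3964875958543}{6704} \approx 5.9142 \cdot 10^{8}$)
$- C = \left(-1\right) \frac{3964875958543}{6704} = - \frac{3964875958543}{6704}$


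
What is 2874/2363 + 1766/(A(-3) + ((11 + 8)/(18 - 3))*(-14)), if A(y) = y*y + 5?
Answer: -31217463/66164 ≈ -471.82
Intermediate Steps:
A(y) = 5 + y² (A(y) = y² + 5 = 5 + y²)
2874/2363 + 1766/(A(-3) + ((11 + 8)/(18 - 3))*(-14)) = 2874/2363 + 1766/((5 + (-3)²) + ((11 + 8)/(18 - 3))*(-14)) = 2874*(1/2363) + 1766/((5 + 9) + (19/15)*(-14)) = 2874/2363 + 1766/(14 + (19*(1/15))*(-14)) = 2874/2363 + 1766/(14 + (19/15)*(-14)) = 2874/2363 + 1766/(14 - 266/15) = 2874/2363 + 1766/(-56/15) = 2874/2363 + 1766*(-15/56) = 2874/2363 - 13245/28 = -31217463/66164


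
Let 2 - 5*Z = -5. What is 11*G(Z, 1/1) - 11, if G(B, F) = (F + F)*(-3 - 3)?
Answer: -143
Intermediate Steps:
Z = 7/5 (Z = ⅖ - ⅕*(-5) = ⅖ + 1 = 7/5 ≈ 1.4000)
G(B, F) = -12*F (G(B, F) = (2*F)*(-6) = -12*F)
11*G(Z, 1/1) - 11 = 11*(-12/1) - 11 = 11*(-12*1) - 11 = 11*(-12) - 11 = -132 - 11 = -143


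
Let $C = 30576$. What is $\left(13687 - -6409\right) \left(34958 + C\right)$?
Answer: $1316971264$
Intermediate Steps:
$\left(13687 - -6409\right) \left(34958 + C\right) = \left(13687 - -6409\right) \left(34958 + 30576\right) = \left(13687 + \left(-16475 + 22884\right)\right) 65534 = \left(13687 + 6409\right) 65534 = 20096 \cdot 65534 = 1316971264$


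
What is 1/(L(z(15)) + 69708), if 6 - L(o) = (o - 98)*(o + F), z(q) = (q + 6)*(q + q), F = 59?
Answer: -1/296834 ≈ -3.3689e-6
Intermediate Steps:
z(q) = 2*q*(6 + q) (z(q) = (6 + q)*(2*q) = 2*q*(6 + q))
L(o) = 6 - (-98 + o)*(59 + o) (L(o) = 6 - (o - 98)*(o + 59) = 6 - (-98 + o)*(59 + o))
1/(L(z(15)) + 69708) = 1/((5788 - (2*15*(6 + 15))² + 39*(2*15*(6 + 15))) + 69708) = 1/((5788 - (2*15*21)² + 39*(2*15*21)) + 69708) = 1/((5788 - 1*630² + 39*630) + 69708) = 1/((5788 - 1*396900 + 24570) + 69708) = 1/((5788 - 396900 + 24570) + 69708) = 1/(-366542 + 69708) = 1/(-296834) = -1/296834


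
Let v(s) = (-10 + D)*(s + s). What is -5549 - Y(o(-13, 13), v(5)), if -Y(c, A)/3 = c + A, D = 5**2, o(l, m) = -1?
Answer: -5102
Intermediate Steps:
D = 25
v(s) = 30*s (v(s) = (-10 + 25)*(s + s) = 15*(2*s) = 30*s)
Y(c, A) = -3*A - 3*c (Y(c, A) = -3*(c + A) = -3*(A + c) = -3*A - 3*c)
-5549 - Y(o(-13, 13), v(5)) = -5549 - (-90*5 - 3*(-1)) = -5549 - (-3*150 + 3) = -5549 - (-450 + 3) = -5549 - 1*(-447) = -5549 + 447 = -5102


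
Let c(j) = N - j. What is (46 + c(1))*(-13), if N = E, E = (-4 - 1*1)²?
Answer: -910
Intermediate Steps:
E = 25 (E = (-4 - 1)² = (-5)² = 25)
N = 25
c(j) = 25 - j
(46 + c(1))*(-13) = (46 + (25 - 1*1))*(-13) = (46 + (25 - 1))*(-13) = (46 + 24)*(-13) = 70*(-13) = -910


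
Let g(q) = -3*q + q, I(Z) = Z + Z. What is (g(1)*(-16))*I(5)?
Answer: 320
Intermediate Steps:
I(Z) = 2*Z
g(q) = -2*q
(g(1)*(-16))*I(5) = (-2*1*(-16))*(2*5) = -2*(-16)*10 = 32*10 = 320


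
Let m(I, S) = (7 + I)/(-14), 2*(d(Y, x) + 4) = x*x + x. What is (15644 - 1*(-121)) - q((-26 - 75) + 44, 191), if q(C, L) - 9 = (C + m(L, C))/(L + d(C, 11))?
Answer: 27904374/1771 ≈ 15756.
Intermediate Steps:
d(Y, x) = -4 + x/2 + x²/2 (d(Y, x) = -4 + (x*x + x)/2 = -4 + (x² + x)/2 = -4 + (x + x²)/2 = -4 + (x/2 + x²/2) = -4 + x/2 + x²/2)
m(I, S) = -½ - I/14 (m(I, S) = (7 + I)*(-1/14) = -½ - I/14)
q(C, L) = 9 + (-½ + C - L/14)/(62 + L) (q(C, L) = 9 + (C + (-½ - L/14))/(L + (-4 + (½)*11 + (½)*11²)) = 9 + (-½ + C - L/14)/(L + (-4 + 11/2 + (½)*121)) = 9 + (-½ + C - L/14)/(L + (-4 + 11/2 + 121/2)) = 9 + (-½ + C - L/14)/(L + 62) = 9 + (-½ + C - L/14)/(62 + L))
(15644 - 1*(-121)) - q((-26 - 75) + 44, 191) = (15644 - 1*(-121)) - (7805 + 14*((-26 - 75) + 44) + 125*191)/(14*(62 + 191)) = (15644 + 121) - (7805 + 14*(-101 + 44) + 23875)/(14*253) = 15765 - (7805 + 14*(-57) + 23875)/(14*253) = 15765 - (7805 - 798 + 23875)/(14*253) = 15765 - 30882/(14*253) = 15765 - 1*15441/1771 = 15765 - 15441/1771 = 27904374/1771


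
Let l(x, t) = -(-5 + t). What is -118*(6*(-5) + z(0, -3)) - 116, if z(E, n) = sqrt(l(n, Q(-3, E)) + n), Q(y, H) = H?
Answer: 3424 - 118*sqrt(2) ≈ 3257.1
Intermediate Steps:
l(x, t) = 5 - t
z(E, n) = sqrt(5 + n - E) (z(E, n) = sqrt((5 - E) + n) = sqrt(5 + n - E))
-118*(6*(-5) + z(0, -3)) - 116 = -118*(6*(-5) + sqrt(5 - 3 - 1*0)) - 116 = -118*(-30 + sqrt(5 - 3 + 0)) - 116 = -118*(-30 + sqrt(2)) - 116 = (3540 - 118*sqrt(2)) - 116 = 3424 - 118*sqrt(2)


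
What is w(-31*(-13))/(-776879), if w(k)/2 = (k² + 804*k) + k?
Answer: -973648/776879 ≈ -1.2533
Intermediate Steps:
w(k) = 2*k² + 1610*k (w(k) = 2*((k² + 804*k) + k) = 2*(k² + 805*k) = 2*k² + 1610*k)
w(-31*(-13))/(-776879) = (2*(-31*(-13))*(805 - 31*(-13)))/(-776879) = (2*403*(805 + 403))*(-1/776879) = (2*403*1208)*(-1/776879) = 973648*(-1/776879) = -973648/776879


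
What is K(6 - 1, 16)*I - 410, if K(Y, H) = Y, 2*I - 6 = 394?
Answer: 590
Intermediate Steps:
I = 200 (I = 3 + (1/2)*394 = 3 + 197 = 200)
K(6 - 1, 16)*I - 410 = (6 - 1)*200 - 410 = 5*200 - 410 = 1000 - 410 = 590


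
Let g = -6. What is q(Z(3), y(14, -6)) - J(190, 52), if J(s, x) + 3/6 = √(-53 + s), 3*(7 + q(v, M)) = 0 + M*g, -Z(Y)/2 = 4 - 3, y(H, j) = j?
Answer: 11/2 - √137 ≈ -6.2047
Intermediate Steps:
Z(Y) = -2 (Z(Y) = -2*(4 - 3) = -2*1 = -2)
q(v, M) = -7 - 2*M (q(v, M) = -7 + (0 + M*(-6))/3 = -7 + (0 - 6*M)/3 = -7 + (-6*M)/3 = -7 - 2*M)
J(s, x) = -½ + √(-53 + s)
q(Z(3), y(14, -6)) - J(190, 52) = (-7 - 2*(-6)) - (-½ + √(-53 + 190)) = (-7 + 12) - (-½ + √137) = 5 + (½ - √137) = 11/2 - √137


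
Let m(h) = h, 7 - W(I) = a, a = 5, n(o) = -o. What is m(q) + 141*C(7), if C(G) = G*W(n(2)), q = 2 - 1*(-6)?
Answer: 1982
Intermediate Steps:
W(I) = 2 (W(I) = 7 - 1*5 = 7 - 5 = 2)
q = 8 (q = 2 + 6 = 8)
C(G) = 2*G (C(G) = G*2 = 2*G)
m(q) + 141*C(7) = 8 + 141*(2*7) = 8 + 141*14 = 8 + 1974 = 1982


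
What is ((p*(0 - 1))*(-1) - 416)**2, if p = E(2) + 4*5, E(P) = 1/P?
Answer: 625681/4 ≈ 1.5642e+5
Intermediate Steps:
p = 41/2 (p = 1/2 + 4*5 = 1/2 + 20 = 41/2 ≈ 20.500)
((p*(0 - 1))*(-1) - 416)**2 = ((41*(0 - 1)/2)*(-1) - 416)**2 = (((41/2)*(-1))*(-1) - 416)**2 = (-41/2*(-1) - 416)**2 = (41/2 - 416)**2 = (-791/2)**2 = 625681/4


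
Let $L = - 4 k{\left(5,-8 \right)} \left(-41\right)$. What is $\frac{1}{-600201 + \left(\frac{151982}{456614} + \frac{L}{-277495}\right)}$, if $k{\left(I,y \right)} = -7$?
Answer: $- \frac{63354050965}{38025143394024984} \approx -1.6661 \cdot 10^{-6}$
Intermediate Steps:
$L = -1148$ ($L = \left(-4\right) \left(-7\right) \left(-41\right) = 28 \left(-41\right) = -1148$)
$\frac{1}{-600201 + \left(\frac{151982}{456614} + \frac{L}{-277495}\right)} = \frac{1}{-600201 + \left(\frac{151982}{456614} - \frac{1148}{-277495}\right)} = \frac{1}{-600201 + \left(151982 \cdot \frac{1}{456614} - - \frac{1148}{277495}\right)} = \frac{1}{-600201 + \left(\frac{75991}{228307} + \frac{1148}{277495}\right)} = \frac{1}{-600201 + \frac{21349218981}{63354050965}} = \frac{1}{- \frac{38025143394024984}{63354050965}} = - \frac{63354050965}{38025143394024984}$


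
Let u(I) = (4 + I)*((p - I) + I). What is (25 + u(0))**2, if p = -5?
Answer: 25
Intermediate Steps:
u(I) = -20 - 5*I (u(I) = (4 + I)*((-5 - I) + I) = (4 + I)*(-5) = -20 - 5*I)
(25 + u(0))**2 = (25 + (-20 - 5*0))**2 = (25 + (-20 + 0))**2 = (25 - 20)**2 = 5**2 = 25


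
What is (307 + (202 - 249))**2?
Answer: 67600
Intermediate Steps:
(307 + (202 - 249))**2 = (307 - 47)**2 = 260**2 = 67600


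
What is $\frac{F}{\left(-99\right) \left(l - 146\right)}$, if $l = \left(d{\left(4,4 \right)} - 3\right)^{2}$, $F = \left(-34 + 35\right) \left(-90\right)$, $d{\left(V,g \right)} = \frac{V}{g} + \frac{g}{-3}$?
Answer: $- \frac{45}{6677} \approx -0.0067396$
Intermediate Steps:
$d{\left(V,g \right)} = - \frac{g}{3} + \frac{V}{g}$ ($d{\left(V,g \right)} = \frac{V}{g} + g \left(- \frac{1}{3}\right) = \frac{V}{g} - \frac{g}{3} = - \frac{g}{3} + \frac{V}{g}$)
$F = -90$ ($F = 1 \left(-90\right) = -90$)
$l = \frac{100}{9}$ ($l = \left(\left(\left(- \frac{1}{3}\right) 4 + \frac{4}{4}\right) - 3\right)^{2} = \left(\left(- \frac{4}{3} + 4 \cdot \frac{1}{4}\right) - 3\right)^{2} = \left(\left(- \frac{4}{3} + 1\right) - 3\right)^{2} = \left(- \frac{1}{3} - 3\right)^{2} = \left(- \frac{10}{3}\right)^{2} = \frac{100}{9} \approx 11.111$)
$\frac{F}{\left(-99\right) \left(l - 146\right)} = - \frac{90}{\left(-99\right) \left(\frac{100}{9} - 146\right)} = - \frac{90}{\left(-99\right) \left(- \frac{1214}{9}\right)} = - \frac{90}{13354} = \left(-90\right) \frac{1}{13354} = - \frac{45}{6677}$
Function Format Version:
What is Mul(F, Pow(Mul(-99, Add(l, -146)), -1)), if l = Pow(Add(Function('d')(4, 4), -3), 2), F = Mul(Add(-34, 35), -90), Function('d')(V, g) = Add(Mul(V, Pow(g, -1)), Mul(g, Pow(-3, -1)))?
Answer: Rational(-45, 6677) ≈ -0.0067396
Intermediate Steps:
Function('d')(V, g) = Add(Mul(Rational(-1, 3), g), Mul(V, Pow(g, -1))) (Function('d')(V, g) = Add(Mul(V, Pow(g, -1)), Mul(g, Rational(-1, 3))) = Add(Mul(V, Pow(g, -1)), Mul(Rational(-1, 3), g)) = Add(Mul(Rational(-1, 3), g), Mul(V, Pow(g, -1))))
F = -90 (F = Mul(1, -90) = -90)
l = Rational(100, 9) (l = Pow(Add(Add(Mul(Rational(-1, 3), 4), Mul(4, Pow(4, -1))), -3), 2) = Pow(Add(Add(Rational(-4, 3), Mul(4, Rational(1, 4))), -3), 2) = Pow(Add(Add(Rational(-4, 3), 1), -3), 2) = Pow(Add(Rational(-1, 3), -3), 2) = Pow(Rational(-10, 3), 2) = Rational(100, 9) ≈ 11.111)
Mul(F, Pow(Mul(-99, Add(l, -146)), -1)) = Mul(-90, Pow(Mul(-99, Add(Rational(100, 9), -146)), -1)) = Mul(-90, Pow(Mul(-99, Rational(-1214, 9)), -1)) = Mul(-90, Pow(13354, -1)) = Mul(-90, Rational(1, 13354)) = Rational(-45, 6677)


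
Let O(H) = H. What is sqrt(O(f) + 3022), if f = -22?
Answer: 10*sqrt(30) ≈ 54.772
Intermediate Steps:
sqrt(O(f) + 3022) = sqrt(-22 + 3022) = sqrt(3000) = 10*sqrt(30)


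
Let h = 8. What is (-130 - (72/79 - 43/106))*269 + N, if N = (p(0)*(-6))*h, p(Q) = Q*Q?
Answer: -293977995/8374 ≈ -35106.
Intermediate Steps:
p(Q) = Q²
N = 0 (N = (0²*(-6))*8 = (0*(-6))*8 = 0*8 = 0)
(-130 - (72/79 - 43/106))*269 + N = (-130 - (72/79 - 43/106))*269 + 0 = (-130 - 1*4235/8374)*269 + 0 = (-130 - 4235/8374)*269 + 0 = -1092855/8374*269 + 0 = -293977995/8374 + 0 = -293977995/8374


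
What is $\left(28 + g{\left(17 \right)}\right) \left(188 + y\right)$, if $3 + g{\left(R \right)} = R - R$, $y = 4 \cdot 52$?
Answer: $9900$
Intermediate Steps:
$y = 208$
$g{\left(R \right)} = -3$ ($g{\left(R \right)} = -3 + \left(R - R\right) = -3 + 0 = -3$)
$\left(28 + g{\left(17 \right)}\right) \left(188 + y\right) = \left(28 - 3\right) \left(188 + 208\right) = 25 \cdot 396 = 9900$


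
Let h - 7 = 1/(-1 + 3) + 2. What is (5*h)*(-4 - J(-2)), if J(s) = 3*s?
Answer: 95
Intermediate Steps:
h = 19/2 (h = 7 + (1/(-1 + 3) + 2) = 7 + (1/2 + 2) = 7 + (½ + 2) = 7 + 5/2 = 19/2 ≈ 9.5000)
(5*h)*(-4 - J(-2)) = (5*(19/2))*(-4 - 3*(-2)) = 95*(-4 - 1*(-6))/2 = 95*(-4 + 6)/2 = (95/2)*2 = 95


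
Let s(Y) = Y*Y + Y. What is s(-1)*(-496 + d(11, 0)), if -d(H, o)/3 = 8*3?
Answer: 0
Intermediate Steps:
d(H, o) = -72 (d(H, o) = -24*3 = -3*24 = -72)
s(Y) = Y + Y² (s(Y) = Y² + Y = Y + Y²)
s(-1)*(-496 + d(11, 0)) = (-(1 - 1))*(-496 - 72) = -1*0*(-568) = 0*(-568) = 0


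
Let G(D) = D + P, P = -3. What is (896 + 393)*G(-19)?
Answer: -28358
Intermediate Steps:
G(D) = -3 + D (G(D) = D - 3 = -3 + D)
(896 + 393)*G(-19) = (896 + 393)*(-3 - 19) = 1289*(-22) = -28358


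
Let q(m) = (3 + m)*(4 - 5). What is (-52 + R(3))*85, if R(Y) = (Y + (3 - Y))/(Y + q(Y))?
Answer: -4505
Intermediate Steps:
q(m) = -3 - m (q(m) = (3 + m)*(-1) = -3 - m)
R(Y) = -1 (R(Y) = (Y + (3 - Y))/(Y + (-3 - Y)) = 3/(-3) = 3*(-1/3) = -1)
(-52 + R(3))*85 = (-52 - 1)*85 = -53*85 = -4505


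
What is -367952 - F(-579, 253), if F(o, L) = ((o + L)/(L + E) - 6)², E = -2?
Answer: -23184700176/63001 ≈ -3.6801e+5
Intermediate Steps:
F(o, L) = (-6 + (L + o)/(-2 + L))² (F(o, L) = ((o + L)/(L - 2) - 6)² = ((L + o)/(-2 + L) - 6)² = (-6 + (L + o)/(-2 + L))²)
-367952 - F(-579, 253) = -367952 - (12 - 579 - 5*253)²/(-2 + 253)² = -367952 - (12 - 579 - 1265)²/251² = -367952 - (-1832)²/63001 = -367952 - 3356224/63001 = -23184700176/63001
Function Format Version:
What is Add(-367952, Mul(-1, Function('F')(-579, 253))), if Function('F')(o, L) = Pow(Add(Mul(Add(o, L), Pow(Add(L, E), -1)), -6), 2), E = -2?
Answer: Rational(-23184700176, 63001) ≈ -3.6801e+5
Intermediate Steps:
Function('F')(o, L) = Pow(Add(-6, Mul(Pow(Add(-2, L), -1), Add(L, o))), 2) (Function('F')(o, L) = Pow(Add(Mul(Add(o, L), Pow(Add(L, -2), -1)), -6), 2) = Pow(Add(Mul(Add(L, o), Pow(Add(-2, L), -1)), -6), 2) = Pow(Add(Mul(Pow(Add(-2, L), -1), Add(L, o)), -6), 2) = Pow(Add(-6, Mul(Pow(Add(-2, L), -1), Add(L, o))), 2))
Add(-367952, Mul(-1, Function('F')(-579, 253))) = Add(-367952, Mul(-1, Mul(Pow(Add(-2, 253), -2), Pow(Add(12, -579, Mul(-5, 253)), 2)))) = Add(-367952, Mul(-1, Mul(Pow(251, -2), Pow(Add(12, -579, -1265), 2)))) = Add(-367952, Mul(-1, Mul(Rational(1, 63001), Pow(-1832, 2)))) = Add(-367952, Mul(-1, Mul(Rational(1, 63001), 3356224))) = Add(-367952, Mul(-1, Rational(3356224, 63001))) = Add(-367952, Rational(-3356224, 63001)) = Rational(-23184700176, 63001)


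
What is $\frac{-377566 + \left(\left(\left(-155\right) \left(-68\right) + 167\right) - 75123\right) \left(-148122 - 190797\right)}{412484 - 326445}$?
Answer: $\frac{21831428738}{86039} \approx 2.5374 \cdot 10^{5}$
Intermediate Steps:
$\frac{-377566 + \left(\left(\left(-155\right) \left(-68\right) + 167\right) - 75123\right) \left(-148122 - 190797\right)}{412484 - 326445} = \frac{-377566 + \left(\left(10540 + 167\right) - 75123\right) \left(-338919\right)}{86039} = \left(-377566 + \left(10707 - 75123\right) \left(-338919\right)\right) \frac{1}{86039} = \left(-377566 - -21831806304\right) \frac{1}{86039} = \left(-377566 + 21831806304\right) \frac{1}{86039} = 21831428738 \cdot \frac{1}{86039} = \frac{21831428738}{86039}$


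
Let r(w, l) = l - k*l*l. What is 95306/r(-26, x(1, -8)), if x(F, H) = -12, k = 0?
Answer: -47653/6 ≈ -7942.2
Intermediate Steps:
r(w, l) = l (r(w, l) = l - 0*l*l = l - 0*l = l - 1*0 = l + 0 = l)
95306/r(-26, x(1, -8)) = 95306/(-12) = 95306*(-1/12) = -47653/6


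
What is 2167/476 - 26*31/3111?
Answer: 373993/87108 ≈ 4.2934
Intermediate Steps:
2167/476 - 26*31/3111 = 2167*(1/476) - 806*1/3111 = 2167/476 - 806/3111 = 373993/87108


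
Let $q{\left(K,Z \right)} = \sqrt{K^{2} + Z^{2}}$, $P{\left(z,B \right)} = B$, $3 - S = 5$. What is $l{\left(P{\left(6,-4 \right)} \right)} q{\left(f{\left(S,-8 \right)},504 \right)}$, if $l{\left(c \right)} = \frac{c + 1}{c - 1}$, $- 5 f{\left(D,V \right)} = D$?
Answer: $\frac{6 \sqrt{1587601}}{25} \approx 302.4$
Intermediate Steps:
$S = -2$ ($S = 3 - 5 = -2$)
$f{\left(D,V \right)} = - \frac{D}{5}$
$l{\left(c \right)} = \frac{1 + c}{-1 + c}$
$l{\left(P{\left(6,-4 \right)} \right)} q{\left(f{\left(S,-8 \right)},504 \right)} = \frac{1 - 4}{-1 - 4} \sqrt{\left(\left(- \frac{1}{5}\right) \left(-2\right)\right)^{2} + 504^{2}} = \frac{1}{-5} \left(-3\right) \sqrt{\left(\frac{2}{5}\right)^{2} + 254016} = \left(- \frac{1}{5}\right) \left(-3\right) \sqrt{\frac{4}{25} + 254016} = \frac{3 \sqrt{\frac{6350404}{25}}}{5} = \frac{3 \frac{2 \sqrt{1587601}}{5}}{5} = \frac{6 \sqrt{1587601}}{25}$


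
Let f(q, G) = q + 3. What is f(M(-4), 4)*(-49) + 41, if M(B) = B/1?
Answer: 90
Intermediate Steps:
M(B) = B (M(B) = B*1 = B)
f(q, G) = 3 + q
f(M(-4), 4)*(-49) + 41 = (3 - 4)*(-49) + 41 = -1*(-49) + 41 = 49 + 41 = 90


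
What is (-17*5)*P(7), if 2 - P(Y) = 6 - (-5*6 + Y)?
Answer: 2295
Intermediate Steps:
P(Y) = -34 + Y (P(Y) = 2 - (6 - (-5*6 + Y)) = 2 - (6 - (-30 + Y)) = 2 - (6 + (30 - Y)) = 2 - (36 - Y) = 2 + (-36 + Y) = -34 + Y)
(-17*5)*P(7) = (-17*5)*(-34 + 7) = -85*(-27) = 2295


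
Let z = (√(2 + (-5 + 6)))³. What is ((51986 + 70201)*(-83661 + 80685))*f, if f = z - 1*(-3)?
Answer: -1090885536 - 1090885536*√3 ≈ -2.9804e+9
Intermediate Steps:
z = 3*√3 (z = (√(2 + 1))³ = (√3)³ = 3*√3 ≈ 5.1962)
f = 3 + 3*√3 (f = 3*√3 - 1*(-3) = 3*√3 + 3 = 3 + 3*√3 ≈ 8.1962)
((51986 + 70201)*(-83661 + 80685))*f = ((51986 + 70201)*(-83661 + 80685))*(3 + 3*√3) = (122187*(-2976))*(3 + 3*√3) = -363628512*(3 + 3*√3) = -1090885536 - 1090885536*√3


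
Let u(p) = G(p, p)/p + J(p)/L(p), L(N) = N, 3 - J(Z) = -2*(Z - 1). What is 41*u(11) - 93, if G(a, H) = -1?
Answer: -11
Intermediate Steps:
J(Z) = 1 + 2*Z (J(Z) = 3 - (-2)*(Z - 1) = 3 - (-2)*(-1 + Z) = 3 - (2 - 2*Z) = 3 + (-2 + 2*Z) = 1 + 2*Z)
u(p) = -1/p + (1 + 2*p)/p
41*u(11) - 93 = 41*2 - 93 = 82 - 93 = -11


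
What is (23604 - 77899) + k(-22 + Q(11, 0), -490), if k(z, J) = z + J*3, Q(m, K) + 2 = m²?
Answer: -55668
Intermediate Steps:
Q(m, K) = -2 + m²
k(z, J) = z + 3*J
(23604 - 77899) + k(-22 + Q(11, 0), -490) = (23604 - 77899) + ((-22 + (-2 + 11²)) + 3*(-490)) = -54295 + ((-22 + (-2 + 121)) - 1470) = -54295 + ((-22 + 119) - 1470) = -54295 + (97 - 1470) = -54295 - 1373 = -55668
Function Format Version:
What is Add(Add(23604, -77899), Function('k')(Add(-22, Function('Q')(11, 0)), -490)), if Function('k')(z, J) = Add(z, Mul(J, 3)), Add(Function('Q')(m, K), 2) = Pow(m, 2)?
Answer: -55668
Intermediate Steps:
Function('Q')(m, K) = Add(-2, Pow(m, 2))
Function('k')(z, J) = Add(z, Mul(3, J))
Add(Add(23604, -77899), Function('k')(Add(-22, Function('Q')(11, 0)), -490)) = Add(Add(23604, -77899), Add(Add(-22, Add(-2, Pow(11, 2))), Mul(3, -490))) = Add(-54295, Add(Add(-22, Add(-2, 121)), -1470)) = Add(-54295, Add(Add(-22, 119), -1470)) = Add(-54295, Add(97, -1470)) = Add(-54295, -1373) = -55668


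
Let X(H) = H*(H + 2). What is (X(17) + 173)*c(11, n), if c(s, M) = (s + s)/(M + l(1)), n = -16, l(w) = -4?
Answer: -2728/5 ≈ -545.60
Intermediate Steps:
c(s, M) = 2*s/(-4 + M) (c(s, M) = (s + s)/(M - 4) = (2*s)/(-4 + M) = 2*s/(-4 + M))
X(H) = H*(2 + H)
(X(17) + 173)*c(11, n) = (17*(2 + 17) + 173)*(2*11/(-4 - 16)) = (17*19 + 173)*(2*11/(-20)) = (323 + 173)*(2*11*(-1/20)) = 496*(-11/10) = -2728/5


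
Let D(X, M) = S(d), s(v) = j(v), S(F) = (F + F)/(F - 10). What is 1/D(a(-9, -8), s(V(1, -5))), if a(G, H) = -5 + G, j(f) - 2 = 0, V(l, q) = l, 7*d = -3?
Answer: 73/6 ≈ 12.167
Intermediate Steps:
d = -3/7 (d = (⅐)*(-3) = -3/7 ≈ -0.42857)
S(F) = 2*F/(-10 + F) (S(F) = (2*F)/(-10 + F) = 2*F/(-10 + F))
j(f) = 2 (j(f) = 2 + 0 = 2)
s(v) = 2
D(X, M) = 6/73 (D(X, M) = 2*(-3/7)/(-10 - 3/7) = 2*(-3/7)/(-73/7) = 2*(-3/7)*(-7/73) = 6/73)
1/D(a(-9, -8), s(V(1, -5))) = 1/(6/73) = 73/6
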